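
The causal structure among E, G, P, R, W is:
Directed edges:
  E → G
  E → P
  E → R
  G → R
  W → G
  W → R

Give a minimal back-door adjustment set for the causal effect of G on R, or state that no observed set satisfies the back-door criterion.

desc(G)\{G}={R}; candidates ⊆ {E,P,W}.
size 0: {}; under {} G still reaches {E,P,R,W} ∋ R.
size 1: {E}, {P}, {W}; under {E} G still reaches {R,W} ∋ R.
{E,W}: G⊥R given {E,W} in G with G→· removed — back-door holds.

G→R: minimal back-door set {E, W}.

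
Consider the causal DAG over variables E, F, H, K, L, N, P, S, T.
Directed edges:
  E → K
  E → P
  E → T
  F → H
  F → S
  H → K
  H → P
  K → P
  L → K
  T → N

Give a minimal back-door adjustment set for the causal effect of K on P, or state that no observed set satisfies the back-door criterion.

desc(K)\{K}={P}; candidates ⊆ {E,F,H,L,N,S,T}.
size 0: {}; under {} K still reaches {E,F,H,L,N,P,S,T} ∋ P.
size 1: {E}, {F}, {H} …(+4); under {E} K still reaches {F,H,L,P,S} ∋ P.
{E,H}: K⊥P given {E,H} in G with K→· removed — back-door holds.

K→P: minimal back-door set {E, H}.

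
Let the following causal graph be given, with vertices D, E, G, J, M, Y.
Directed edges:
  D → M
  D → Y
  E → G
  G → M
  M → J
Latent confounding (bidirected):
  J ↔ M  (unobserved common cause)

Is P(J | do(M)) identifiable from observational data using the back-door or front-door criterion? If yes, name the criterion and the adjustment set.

desc(M)\{M}={J}; candidates ⊆ {D,E,G,Y}.
M↔J: latent back-door arc(s) into M.
size 0: {}; under {} M still reaches {D,E,G,J,Y} ∋ J.
size 1: {D}, {E}, {G} …(+1); under {D} M still reaches {E,G,J} ∋ J.
size 2: {D,E}, {D,G}, {D,Y} …(+3); under {D,E} M still reaches {G,J} ∋ J.
M↔J cannot be blocked by any observed set — no back-door set.
No mediator lies on a directed M→…→J path.
Neither criterion identifies P(J|do(M)) in this graph.

P(J|do(M)): not identifiable (no BD/FD set).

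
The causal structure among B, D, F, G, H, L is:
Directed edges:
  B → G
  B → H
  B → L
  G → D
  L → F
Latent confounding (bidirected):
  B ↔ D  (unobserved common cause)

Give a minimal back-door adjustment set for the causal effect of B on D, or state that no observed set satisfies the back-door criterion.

B→D: no observed back-door set.

desc(B)\{B}={D,F,G,H,L}; candidates ⊆ {—}.
B↔D: latent back-door arc(s) into B.
size 0: {}; under {} B still reaches {D} ∋ D.
B↔D cannot be blocked by any observed set — no back-door set.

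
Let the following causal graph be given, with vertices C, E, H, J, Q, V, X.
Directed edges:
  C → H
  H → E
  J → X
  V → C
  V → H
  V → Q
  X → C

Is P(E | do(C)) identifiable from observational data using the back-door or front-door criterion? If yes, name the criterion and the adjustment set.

desc(C)\{C}={E,H}; candidates ⊆ {J,Q,V,X}.
size 0: {}; under {} C still reaches {E,H,J,Q,V,X} ∋ E.
{V}: C⊥E given {V} in G with C→· removed — back-door holds.
P(E|do(C)) = Σ_{V} P(E|C,V)·P(V).

P(E|do(C)): backdoor, adjust for {V}.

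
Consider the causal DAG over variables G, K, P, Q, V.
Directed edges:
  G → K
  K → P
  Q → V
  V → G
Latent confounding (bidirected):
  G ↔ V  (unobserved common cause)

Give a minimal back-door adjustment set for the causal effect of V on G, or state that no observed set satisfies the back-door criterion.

V→G: no observed back-door set.

desc(V)\{V}={G,K,P}; candidates ⊆ {Q}.
V↔G: latent back-door arc(s) into V.
size 0: {}; under {} V still reaches {G,K,P,Q} ∋ G.
size 1: {Q}; under {Q} V still reaches {G,K,P} ∋ G.
V↔G cannot be blocked by any observed set — no back-door set.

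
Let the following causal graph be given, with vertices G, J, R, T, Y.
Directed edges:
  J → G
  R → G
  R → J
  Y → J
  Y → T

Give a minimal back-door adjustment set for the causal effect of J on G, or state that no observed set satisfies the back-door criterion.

desc(J)\{J}={G}; candidates ⊆ {R,T,Y}.
size 0: {}; under {} J still reaches {G,R,T,Y} ∋ G.
{R}: J⊥G given {R} in G with J→· removed — back-door holds.

J→G: minimal back-door set {R}.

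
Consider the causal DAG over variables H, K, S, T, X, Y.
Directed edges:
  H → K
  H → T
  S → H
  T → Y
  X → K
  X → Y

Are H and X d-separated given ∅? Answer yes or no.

Yes — H ⊥ X | ∅.

Bayes-Ball from H | ∅ reaches {K,S,T,Y}.
X ∉ reach(H|∅) ⇒ H ⊥ X | ∅.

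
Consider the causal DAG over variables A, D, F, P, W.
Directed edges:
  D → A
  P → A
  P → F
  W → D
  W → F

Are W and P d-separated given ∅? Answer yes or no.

Yes — W ⊥ P | ∅.

Bayes-Ball from W | ∅ reaches {A,D,F}.
P ∉ reach(W|∅) ⇒ W ⊥ P | ∅.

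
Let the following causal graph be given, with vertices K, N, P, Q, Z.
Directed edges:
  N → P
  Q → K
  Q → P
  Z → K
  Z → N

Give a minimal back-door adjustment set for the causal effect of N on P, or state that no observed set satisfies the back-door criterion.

N→P: minimal back-door set ∅.

desc(N)\{N}={P}; candidates ⊆ {K,Q,Z}.
∅: N⊥P given ∅ in G with N→· removed — back-door holds.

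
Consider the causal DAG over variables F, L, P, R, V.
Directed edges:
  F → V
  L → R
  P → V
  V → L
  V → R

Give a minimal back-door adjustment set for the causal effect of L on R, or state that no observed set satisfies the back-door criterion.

L→R: minimal back-door set {V}.

desc(L)\{L}={R}; candidates ⊆ {F,P,V}.
size 0: {}; under {} L still reaches {F,P,R,V} ∋ R.
{V}: L⊥R given {V} in G with L→· removed — back-door holds.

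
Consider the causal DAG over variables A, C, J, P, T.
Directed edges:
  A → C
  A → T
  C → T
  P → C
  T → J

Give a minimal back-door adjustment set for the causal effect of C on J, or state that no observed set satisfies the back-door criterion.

C→J: minimal back-door set {A}.

desc(C)\{C}={J,T}; candidates ⊆ {A,P}.
size 0: {}; under {} C still reaches {A,J,P,T} ∋ J.
{A}: C⊥J given {A} in G with C→· removed — back-door holds.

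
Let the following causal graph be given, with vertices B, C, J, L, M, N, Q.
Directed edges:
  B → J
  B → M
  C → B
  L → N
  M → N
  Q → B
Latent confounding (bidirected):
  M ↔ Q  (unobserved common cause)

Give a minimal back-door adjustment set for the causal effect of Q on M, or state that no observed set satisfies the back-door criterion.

Q→M: no observed back-door set.

desc(Q)\{Q}={B,J,M,N}; candidates ⊆ {C,L}.
Q↔M: latent back-door arc(s) into Q.
size 0: {}; under {} Q still reaches {M,N} ∋ M.
size 1: {C}, {L}; under {C} Q still reaches {M,N} ∋ M.
size 2: {C,L}; under {C,L} Q still reaches {M,N} ∋ M.
Q↔M cannot be blocked by any observed set — no back-door set.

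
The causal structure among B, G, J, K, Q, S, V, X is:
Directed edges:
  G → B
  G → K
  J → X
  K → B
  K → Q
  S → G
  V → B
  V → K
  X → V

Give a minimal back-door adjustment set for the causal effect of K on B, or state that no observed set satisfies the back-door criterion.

desc(K)\{K}={B,Q}; candidates ⊆ {G,J,S,V,X}.
size 0: {}; under {} K still reaches {B,G,J,S,V,X} ∋ B.
size 1: {G}, {J}, {S} …(+2); under {G} K still reaches {B,J,V,X} ∋ B.
{G,V}: K⊥B given {G,V} in G with K→· removed — back-door holds.

K→B: minimal back-door set {G, V}.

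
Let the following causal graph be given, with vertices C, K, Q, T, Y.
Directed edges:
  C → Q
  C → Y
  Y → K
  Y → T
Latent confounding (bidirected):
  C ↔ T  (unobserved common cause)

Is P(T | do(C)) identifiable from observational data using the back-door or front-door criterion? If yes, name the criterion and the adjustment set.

P(T|do(C)): frontdoor, adjust for {Y}.

desc(C)\{C}={K,Q,T,Y}; candidates ⊆ {—}.
C↔T: latent back-door arc(s) into C.
size 0: {}; under {} C still reaches {T} ∋ T.
C↔T cannot be blocked by any observed set — no back-door set.
{Y}: (i) intercepts every directed C→T path; (ii) no back-door C→{Y}; (iii) {C} blocks every back-door {Y}→T. Front-door holds.
P(T|do(C)) = Σ_{Y} P(Y|C) Σ_{C'} P(T|Y,C')P(C').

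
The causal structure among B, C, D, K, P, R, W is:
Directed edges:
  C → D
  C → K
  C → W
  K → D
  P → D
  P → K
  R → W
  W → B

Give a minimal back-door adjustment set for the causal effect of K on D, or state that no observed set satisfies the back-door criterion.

desc(K)\{K}={D}; candidates ⊆ {B,C,P,R,W}.
size 0: {}; under {} K still reaches {B,C,D,P,W} ∋ D.
size 1: {B}, {C}, {P} …(+2); under {B} K still reaches {C,D,P,R,W} ∋ D.
{C,P}: K⊥D given {C,P} in G with K→· removed — back-door holds.

K→D: minimal back-door set {C, P}.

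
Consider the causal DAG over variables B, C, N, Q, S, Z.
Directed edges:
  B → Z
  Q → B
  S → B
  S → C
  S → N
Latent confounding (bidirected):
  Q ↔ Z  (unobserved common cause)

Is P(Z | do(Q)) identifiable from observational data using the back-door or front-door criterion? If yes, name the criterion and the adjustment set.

desc(Q)\{Q}={B,Z}; candidates ⊆ {C,N,S}.
Q↔Z: latent back-door arc(s) into Q.
size 0: {}; under {} Q still reaches {Z} ∋ Z.
size 1: {C}, {N}, {S}; under {C} Q still reaches {Z} ∋ Z.
size 2: {C,N}, {C,S}, {N,S}; under {C,N} Q still reaches {Z} ∋ Z.
Q↔Z cannot be blocked by any observed set — no back-door set.
{B}: (i) intercepts every directed Q→Z path; (ii) no back-door Q→{B}; (iii) {Q} blocks every back-door {B}→Z. Front-door holds.
P(Z|do(Q)) = Σ_{B} P(B|Q) Σ_{Q'} P(Z|B,Q')P(Q').

P(Z|do(Q)): frontdoor, adjust for {B}.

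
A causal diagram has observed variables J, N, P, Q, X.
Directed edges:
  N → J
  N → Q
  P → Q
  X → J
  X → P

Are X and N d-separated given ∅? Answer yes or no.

Yes — X ⊥ N | ∅.

Bayes-Ball from X | ∅ reaches {J,P,Q}.
N ∉ reach(X|∅) ⇒ X ⊥ N | ∅.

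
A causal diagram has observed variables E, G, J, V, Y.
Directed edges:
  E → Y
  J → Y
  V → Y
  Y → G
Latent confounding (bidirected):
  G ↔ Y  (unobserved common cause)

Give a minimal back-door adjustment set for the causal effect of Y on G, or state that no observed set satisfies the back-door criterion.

desc(Y)\{Y}={G}; candidates ⊆ {E,J,V}.
Y↔G: latent back-door arc(s) into Y.
size 0: {}; under {} Y still reaches {E,G,J,V} ∋ G.
size 1: {E}, {J}, {V}; under {E} Y still reaches {G,J,V} ∋ G.
size 2: {E,J}, {E,V}, {J,V}; under {E,J} Y still reaches {G,V} ∋ G.
Y↔G cannot be blocked by any observed set — no back-door set.

Y→G: no observed back-door set.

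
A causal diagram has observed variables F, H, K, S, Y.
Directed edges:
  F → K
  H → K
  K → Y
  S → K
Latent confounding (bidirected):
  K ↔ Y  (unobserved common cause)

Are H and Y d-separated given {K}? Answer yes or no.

No — H and Y are d-connected given {K}.

Bayes-Ball from H | {K} reaches {F,S,Y}.
Y ∈ reach(H|{K}) ⇒ H ⊥̸ Y | {K}.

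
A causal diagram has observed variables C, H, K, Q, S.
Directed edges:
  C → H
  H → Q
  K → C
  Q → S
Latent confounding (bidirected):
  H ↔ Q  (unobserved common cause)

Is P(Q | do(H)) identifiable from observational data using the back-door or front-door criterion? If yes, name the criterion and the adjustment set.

desc(H)\{H}={Q,S}; candidates ⊆ {C,K}.
H↔Q: latent back-door arc(s) into H.
size 0: {}; under {} H still reaches {C,K,Q,S} ∋ Q.
size 1: {C}, {K}; under {C} H still reaches {Q,S} ∋ Q.
size 2: {C,K}; under {C,K} H still reaches {Q,S} ∋ Q.
H↔Q cannot be blocked by any observed set — no back-door set.
No mediator lies on a directed H→…→Q path.
Neither criterion identifies P(Q|do(H)) in this graph.

P(Q|do(H)): not identifiable (no BD/FD set).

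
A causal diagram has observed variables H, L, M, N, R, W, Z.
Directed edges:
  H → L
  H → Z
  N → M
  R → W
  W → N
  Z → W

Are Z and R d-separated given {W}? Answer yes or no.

Bayes-Ball from Z | {W} reaches {H,L,R}.
R ∈ reach(Z|{W}) ⇒ Z ⊥̸ R | {W}.

No — Z and R are d-connected given {W}.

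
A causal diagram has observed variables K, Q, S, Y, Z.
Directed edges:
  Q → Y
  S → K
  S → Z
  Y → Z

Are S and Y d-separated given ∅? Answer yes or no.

Yes — S ⊥ Y | ∅.

Bayes-Ball from S | ∅ reaches {K,Z}.
Y ∉ reach(S|∅) ⇒ S ⊥ Y | ∅.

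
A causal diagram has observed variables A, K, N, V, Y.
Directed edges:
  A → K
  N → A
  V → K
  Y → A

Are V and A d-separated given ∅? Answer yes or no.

Yes — V ⊥ A | ∅.

Bayes-Ball from V | ∅ reaches {K}.
A ∉ reach(V|∅) ⇒ V ⊥ A | ∅.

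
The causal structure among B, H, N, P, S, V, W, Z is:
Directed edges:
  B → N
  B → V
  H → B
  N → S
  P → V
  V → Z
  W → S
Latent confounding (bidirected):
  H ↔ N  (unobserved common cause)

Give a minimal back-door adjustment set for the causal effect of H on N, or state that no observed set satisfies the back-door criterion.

desc(H)\{H}={B,N,S,V,Z}; candidates ⊆ {P,W}.
H↔N: latent back-door arc(s) into H.
size 0: {}; under {} H still reaches {N,S} ∋ N.
size 1: {P}, {W}; under {P} H still reaches {N,S} ∋ N.
size 2: {P,W}; under {P,W} H still reaches {N,S} ∋ N.
H↔N cannot be blocked by any observed set — no back-door set.

H→N: no observed back-door set.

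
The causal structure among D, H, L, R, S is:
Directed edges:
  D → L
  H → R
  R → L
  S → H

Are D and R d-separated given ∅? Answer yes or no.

Yes — D ⊥ R | ∅.

Bayes-Ball from D | ∅ reaches {L}.
R ∉ reach(D|∅) ⇒ D ⊥ R | ∅.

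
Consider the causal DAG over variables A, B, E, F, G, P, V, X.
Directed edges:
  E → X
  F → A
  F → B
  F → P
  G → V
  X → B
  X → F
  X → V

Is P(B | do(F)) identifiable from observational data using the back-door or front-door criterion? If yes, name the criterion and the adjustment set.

desc(F)\{F}={A,B,P}; candidates ⊆ {E,G,V,X}.
size 0: {}; under {} F still reaches {B,E,V,X} ∋ B.
{X}: F⊥B given {X} in G with F→· removed — back-door holds.
P(B|do(F)) = Σ_{X} P(B|F,X)·P(X).

P(B|do(F)): backdoor, adjust for {X}.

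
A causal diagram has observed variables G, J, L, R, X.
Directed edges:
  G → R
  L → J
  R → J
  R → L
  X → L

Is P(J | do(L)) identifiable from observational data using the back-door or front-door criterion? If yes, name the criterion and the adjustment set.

desc(L)\{L}={J}; candidates ⊆ {G,R,X}.
size 0: {}; under {} L still reaches {G,J,R,X} ∋ J.
{R}: L⊥J given {R} in G with L→· removed — back-door holds.
P(J|do(L)) = Σ_{R} P(J|L,R)·P(R).

P(J|do(L)): backdoor, adjust for {R}.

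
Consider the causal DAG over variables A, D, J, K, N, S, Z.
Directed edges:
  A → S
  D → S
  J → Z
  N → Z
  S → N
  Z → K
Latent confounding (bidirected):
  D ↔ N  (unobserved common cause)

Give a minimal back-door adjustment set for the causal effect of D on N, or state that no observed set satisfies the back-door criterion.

D→N: no observed back-door set.

desc(D)\{D}={K,N,S,Z}; candidates ⊆ {A,J}.
D↔N: latent back-door arc(s) into D.
size 0: {}; under {} D still reaches {K,N,Z} ∋ N.
size 1: {A}, {J}; under {A} D still reaches {K,N,Z} ∋ N.
size 2: {A,J}; under {A,J} D still reaches {K,N,Z} ∋ N.
D↔N cannot be blocked by any observed set — no back-door set.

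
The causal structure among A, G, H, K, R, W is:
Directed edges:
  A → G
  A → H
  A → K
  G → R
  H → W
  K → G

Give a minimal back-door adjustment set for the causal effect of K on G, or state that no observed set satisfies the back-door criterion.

K→G: minimal back-door set {A}.

desc(K)\{K}={G,R}; candidates ⊆ {A,H,W}.
size 0: {}; under {} K still reaches {A,G,H,R,W} ∋ G.
{A}: K⊥G given {A} in G with K→· removed — back-door holds.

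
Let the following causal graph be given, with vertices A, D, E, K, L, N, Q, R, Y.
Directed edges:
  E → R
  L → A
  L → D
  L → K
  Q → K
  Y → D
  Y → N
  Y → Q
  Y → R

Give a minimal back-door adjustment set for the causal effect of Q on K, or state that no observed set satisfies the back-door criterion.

desc(Q)\{Q}={K}; candidates ⊆ {A,D,E,L,N,R,Y}.
∅: Q⊥K given ∅ in G with Q→· removed — back-door holds.

Q→K: minimal back-door set ∅.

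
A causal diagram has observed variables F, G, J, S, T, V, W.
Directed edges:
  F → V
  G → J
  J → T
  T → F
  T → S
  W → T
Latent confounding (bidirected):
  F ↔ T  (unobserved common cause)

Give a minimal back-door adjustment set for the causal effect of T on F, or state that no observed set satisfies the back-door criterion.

T→F: no observed back-door set.

desc(T)\{T}={F,S,V}; candidates ⊆ {G,J,W}.
T↔F: latent back-door arc(s) into T.
size 0: {}; under {} T still reaches {F,G,J,V,W} ∋ F.
size 1: {G}, {J}, {W}; under {G} T still reaches {F,J,V,W} ∋ F.
size 2: {G,J}, {G,W}, {J,W}; under {G,J} T still reaches {F,V,W} ∋ F.
T↔F cannot be blocked by any observed set — no back-door set.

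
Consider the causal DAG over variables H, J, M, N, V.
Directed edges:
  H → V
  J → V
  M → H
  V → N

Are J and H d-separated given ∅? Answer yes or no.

Bayes-Ball from J | ∅ reaches {N,V}.
H ∉ reach(J|∅) ⇒ J ⊥ H | ∅.

Yes — J ⊥ H | ∅.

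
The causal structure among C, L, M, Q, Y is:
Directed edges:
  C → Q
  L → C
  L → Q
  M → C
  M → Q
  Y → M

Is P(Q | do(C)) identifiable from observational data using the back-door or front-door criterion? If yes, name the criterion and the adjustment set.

desc(C)\{C}={Q}; candidates ⊆ {L,M,Y}.
size 0: {}; under {} C still reaches {L,M,Q,Y} ∋ Q.
size 1: {L}, {M}, {Y}; under {L} C still reaches {M,Q,Y} ∋ Q.
{L,M}: C⊥Q given {L,M} in G with C→· removed — back-door holds.
P(Q|do(C)) = Σ_{L,M} P(Q|C,L,M)·P(L,M).

P(Q|do(C)): backdoor, adjust for {L, M}.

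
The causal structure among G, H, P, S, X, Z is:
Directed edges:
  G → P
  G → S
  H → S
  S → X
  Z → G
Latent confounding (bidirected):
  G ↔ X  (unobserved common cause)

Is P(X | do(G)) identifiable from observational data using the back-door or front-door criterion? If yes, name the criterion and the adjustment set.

desc(G)\{G}={P,S,X}; candidates ⊆ {H,Z}.
G↔X: latent back-door arc(s) into G.
size 0: {}; under {} G still reaches {X,Z} ∋ X.
size 1: {H}, {Z}; under {H} G still reaches {X,Z} ∋ X.
size 2: {H,Z}; under {H,Z} G still reaches {X} ∋ X.
G↔X cannot be blocked by any observed set — no back-door set.
{S}: (i) intercepts every directed G→X path; (ii) no back-door G→{S}; (iii) {G} blocks every back-door {S}→X. Front-door holds.
P(X|do(G)) = Σ_{S} P(S|G) Σ_{G'} P(X|S,G')P(G').

P(X|do(G)): frontdoor, adjust for {S}.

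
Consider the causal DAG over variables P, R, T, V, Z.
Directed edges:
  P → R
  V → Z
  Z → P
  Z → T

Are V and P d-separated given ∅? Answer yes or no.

No — V and P are d-connected given ∅.

Bayes-Ball from V | ∅ reaches {P,R,T,Z}.
P ∈ reach(V|∅) ⇒ V ⊥̸ P | ∅.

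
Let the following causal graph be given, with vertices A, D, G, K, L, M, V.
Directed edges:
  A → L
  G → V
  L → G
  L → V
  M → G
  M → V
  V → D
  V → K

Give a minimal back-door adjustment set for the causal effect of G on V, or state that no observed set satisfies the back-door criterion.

desc(G)\{G}={D,K,V}; candidates ⊆ {A,L,M}.
size 0: {}; under {} G still reaches {A,D,K,L,M,V} ∋ V.
size 1: {A}, {L}, {M}; under {A} G still reaches {D,K,L,M,V} ∋ V.
{L,M}: G⊥V given {L,M} in G with G→· removed — back-door holds.

G→V: minimal back-door set {L, M}.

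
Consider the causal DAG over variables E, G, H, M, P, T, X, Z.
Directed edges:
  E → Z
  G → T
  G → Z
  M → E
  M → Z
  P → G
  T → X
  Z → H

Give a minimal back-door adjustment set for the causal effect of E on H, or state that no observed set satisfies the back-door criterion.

desc(E)\{E}={H,Z}; candidates ⊆ {G,M,P,T,X}.
size 0: {}; under {} E still reaches {H,M,Z} ∋ H.
{M}: E⊥H given {M} in G with E→· removed — back-door holds.

E→H: minimal back-door set {M}.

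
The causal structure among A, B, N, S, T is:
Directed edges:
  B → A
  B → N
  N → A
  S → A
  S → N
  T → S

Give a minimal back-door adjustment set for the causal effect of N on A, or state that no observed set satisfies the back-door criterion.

N→A: minimal back-door set {B, S}.

desc(N)\{N}={A}; candidates ⊆ {B,S,T}.
size 0: {}; under {} N still reaches {A,B,S,T} ∋ A.
size 1: {B}, {S}, {T}; under {B} N still reaches {A,S,T} ∋ A.
{B,S}: N⊥A given {B,S} in G with N→· removed — back-door holds.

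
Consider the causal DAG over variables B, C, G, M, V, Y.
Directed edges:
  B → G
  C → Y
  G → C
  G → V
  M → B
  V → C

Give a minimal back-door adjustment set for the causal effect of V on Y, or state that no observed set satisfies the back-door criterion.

desc(V)\{V}={C,Y}; candidates ⊆ {B,G,M}.
size 0: {}; under {} V still reaches {B,C,G,M,Y} ∋ Y.
{G}: V⊥Y given {G} in G with V→· removed — back-door holds.

V→Y: minimal back-door set {G}.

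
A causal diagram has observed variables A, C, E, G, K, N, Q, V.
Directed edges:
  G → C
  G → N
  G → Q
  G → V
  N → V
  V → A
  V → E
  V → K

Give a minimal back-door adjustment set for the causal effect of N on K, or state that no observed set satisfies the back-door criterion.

N→K: minimal back-door set {G}.

desc(N)\{N}={A,E,K,V}; candidates ⊆ {C,G,Q}.
size 0: {}; under {} N still reaches {A,C,E,G,K,Q,V} ∋ K.
{G}: N⊥K given {G} in G with N→· removed — back-door holds.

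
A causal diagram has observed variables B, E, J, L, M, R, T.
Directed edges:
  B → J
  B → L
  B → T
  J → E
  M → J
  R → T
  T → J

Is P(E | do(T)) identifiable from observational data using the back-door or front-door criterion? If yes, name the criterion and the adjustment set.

desc(T)\{T}={E,J}; candidates ⊆ {B,L,M,R}.
size 0: {}; under {} T still reaches {B,E,J,L,R} ∋ E.
{B}: T⊥E given {B} in G with T→· removed — back-door holds.
P(E|do(T)) = Σ_{B} P(E|T,B)·P(B).

P(E|do(T)): backdoor, adjust for {B}.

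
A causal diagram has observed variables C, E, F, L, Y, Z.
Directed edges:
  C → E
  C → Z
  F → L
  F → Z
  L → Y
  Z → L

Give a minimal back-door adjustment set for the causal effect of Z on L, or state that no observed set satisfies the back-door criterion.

Z→L: minimal back-door set {F}.

desc(Z)\{Z}={L,Y}; candidates ⊆ {C,E,F}.
size 0: {}; under {} Z still reaches {C,E,F,L,Y} ∋ L.
{F}: Z⊥L given {F} in G with Z→· removed — back-door holds.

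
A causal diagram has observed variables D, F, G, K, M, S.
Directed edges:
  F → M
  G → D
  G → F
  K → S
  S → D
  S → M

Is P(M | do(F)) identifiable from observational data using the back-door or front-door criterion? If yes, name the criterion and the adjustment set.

desc(F)\{F}={M}; candidates ⊆ {D,G,K,S}.
∅: F⊥M given ∅ in G with F→· removed — back-door holds.
P(M|do(F)) = P(M|F) — no adjustment needed.

P(M|do(F)): backdoor, adjust for ∅.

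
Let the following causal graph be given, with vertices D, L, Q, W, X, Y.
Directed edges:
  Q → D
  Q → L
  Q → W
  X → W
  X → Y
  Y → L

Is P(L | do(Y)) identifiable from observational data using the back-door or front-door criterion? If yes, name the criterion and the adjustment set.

P(L|do(Y)): backdoor, adjust for ∅.

desc(Y)\{Y}={L}; candidates ⊆ {D,Q,W,X}.
∅: Y⊥L given ∅ in G with Y→· removed — back-door holds.
P(L|do(Y)) = P(L|Y) — no adjustment needed.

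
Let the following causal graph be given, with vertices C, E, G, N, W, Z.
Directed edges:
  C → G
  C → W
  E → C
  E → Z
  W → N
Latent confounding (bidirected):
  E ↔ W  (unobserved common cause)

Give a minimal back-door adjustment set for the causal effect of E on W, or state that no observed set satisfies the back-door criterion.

E→W: no observed back-door set.

desc(E)\{E}={C,G,N,W,Z}; candidates ⊆ {—}.
E↔W: latent back-door arc(s) into E.
size 0: {}; under {} E still reaches {N,W} ∋ W.
E↔W cannot be blocked by any observed set — no back-door set.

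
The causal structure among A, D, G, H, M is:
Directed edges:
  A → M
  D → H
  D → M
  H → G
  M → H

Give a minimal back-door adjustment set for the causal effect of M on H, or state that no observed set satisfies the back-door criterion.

desc(M)\{M}={G,H}; candidates ⊆ {A,D}.
size 0: {}; under {} M still reaches {A,D,G,H} ∋ H.
{D}: M⊥H given {D} in G with M→· removed — back-door holds.

M→H: minimal back-door set {D}.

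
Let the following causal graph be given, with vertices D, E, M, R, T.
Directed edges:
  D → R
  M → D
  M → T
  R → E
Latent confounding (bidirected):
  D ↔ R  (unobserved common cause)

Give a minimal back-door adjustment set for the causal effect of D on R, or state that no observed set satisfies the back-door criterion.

desc(D)\{D}={E,R}; candidates ⊆ {M,T}.
D↔R: latent back-door arc(s) into D.
size 0: {}; under {} D still reaches {E,M,R,T} ∋ R.
size 1: {M}, {T}; under {M} D still reaches {E,R} ∋ R.
size 2: {M,T}; under {M,T} D still reaches {E,R} ∋ R.
D↔R cannot be blocked by any observed set — no back-door set.

D→R: no observed back-door set.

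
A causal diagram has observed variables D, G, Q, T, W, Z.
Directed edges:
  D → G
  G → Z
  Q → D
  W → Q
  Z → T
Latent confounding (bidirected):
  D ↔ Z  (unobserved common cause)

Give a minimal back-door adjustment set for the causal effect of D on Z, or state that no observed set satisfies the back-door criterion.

desc(D)\{D}={G,T,Z}; candidates ⊆ {Q,W}.
D↔Z: latent back-door arc(s) into D.
size 0: {}; under {} D still reaches {Q,T,W,Z} ∋ Z.
size 1: {Q}, {W}; under {Q} D still reaches {T,Z} ∋ Z.
size 2: {Q,W}; under {Q,W} D still reaches {T,Z} ∋ Z.
D↔Z cannot be blocked by any observed set — no back-door set.

D→Z: no observed back-door set.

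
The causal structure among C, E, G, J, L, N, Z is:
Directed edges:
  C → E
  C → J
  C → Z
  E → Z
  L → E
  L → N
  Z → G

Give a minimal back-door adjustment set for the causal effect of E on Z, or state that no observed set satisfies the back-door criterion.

E→Z: minimal back-door set {C}.

desc(E)\{E}={G,Z}; candidates ⊆ {C,J,L,N}.
size 0: {}; under {} E still reaches {C,G,J,L,N,Z} ∋ Z.
{C}: E⊥Z given {C} in G with E→· removed — back-door holds.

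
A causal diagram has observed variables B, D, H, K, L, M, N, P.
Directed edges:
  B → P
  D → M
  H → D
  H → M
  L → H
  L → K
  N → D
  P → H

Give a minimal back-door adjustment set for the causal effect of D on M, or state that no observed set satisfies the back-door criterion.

desc(D)\{D}={M}; candidates ⊆ {B,H,K,L,N,P}.
size 0: {}; under {} D still reaches {B,H,K,L,M,N,P} ∋ M.
{H}: D⊥M given {H} in G with D→· removed — back-door holds.

D→M: minimal back-door set {H}.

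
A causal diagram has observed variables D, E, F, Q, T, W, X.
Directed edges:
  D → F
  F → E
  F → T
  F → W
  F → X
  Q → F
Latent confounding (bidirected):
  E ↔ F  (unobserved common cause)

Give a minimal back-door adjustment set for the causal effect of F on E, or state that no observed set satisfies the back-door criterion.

F→E: no observed back-door set.

desc(F)\{F}={E,T,W,X}; candidates ⊆ {D,Q}.
F↔E: latent back-door arc(s) into F.
size 0: {}; under {} F still reaches {D,E,Q} ∋ E.
size 1: {D}, {Q}; under {D} F still reaches {E,Q} ∋ E.
size 2: {D,Q}; under {D,Q} F still reaches {E} ∋ E.
F↔E cannot be blocked by any observed set — no back-door set.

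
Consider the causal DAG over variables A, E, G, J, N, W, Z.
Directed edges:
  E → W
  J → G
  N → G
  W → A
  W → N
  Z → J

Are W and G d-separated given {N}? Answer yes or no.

Bayes-Ball from W | {N} reaches {A,E}.
G ∉ reach(W|{N}) ⇒ W ⊥ G | {N}.

Yes — W ⊥ G | {N}.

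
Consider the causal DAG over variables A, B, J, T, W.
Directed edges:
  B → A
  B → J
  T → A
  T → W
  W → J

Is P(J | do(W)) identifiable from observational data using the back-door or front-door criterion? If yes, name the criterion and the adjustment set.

desc(W)\{W}={J}; candidates ⊆ {A,B,T}.
∅: W⊥J given ∅ in G with W→· removed — back-door holds.
P(J|do(W)) = P(J|W) — no adjustment needed.

P(J|do(W)): backdoor, adjust for ∅.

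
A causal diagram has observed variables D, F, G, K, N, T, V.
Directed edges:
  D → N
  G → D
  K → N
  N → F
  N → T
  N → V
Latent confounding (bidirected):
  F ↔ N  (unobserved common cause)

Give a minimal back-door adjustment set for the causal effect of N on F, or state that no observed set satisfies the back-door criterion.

N→F: no observed back-door set.

desc(N)\{N}={F,T,V}; candidates ⊆ {D,G,K}.
N↔F: latent back-door arc(s) into N.
size 0: {}; under {} N still reaches {D,F,G,K} ∋ F.
size 1: {D}, {G}, {K}; under {D} N still reaches {F,K} ∋ F.
size 2: {D,G}, {D,K}, {G,K}; under {D,G} N still reaches {F,K} ∋ F.
N↔F cannot be blocked by any observed set — no back-door set.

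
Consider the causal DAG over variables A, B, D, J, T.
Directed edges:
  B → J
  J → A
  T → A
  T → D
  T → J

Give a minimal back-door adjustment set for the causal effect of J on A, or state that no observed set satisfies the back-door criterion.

J→A: minimal back-door set {T}.

desc(J)\{J}={A}; candidates ⊆ {B,D,T}.
size 0: {}; under {} J still reaches {A,B,D,T} ∋ A.
{T}: J⊥A given {T} in G with J→· removed — back-door holds.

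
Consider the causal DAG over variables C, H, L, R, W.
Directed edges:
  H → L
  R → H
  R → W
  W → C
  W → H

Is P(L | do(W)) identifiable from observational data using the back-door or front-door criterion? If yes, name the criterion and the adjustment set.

desc(W)\{W}={C,H,L}; candidates ⊆ {R}.
size 0: {}; under {} W still reaches {H,L,R} ∋ L.
{R}: W⊥L given {R} in G with W→· removed — back-door holds.
P(L|do(W)) = Σ_{R} P(L|W,R)·P(R).

P(L|do(W)): backdoor, adjust for {R}.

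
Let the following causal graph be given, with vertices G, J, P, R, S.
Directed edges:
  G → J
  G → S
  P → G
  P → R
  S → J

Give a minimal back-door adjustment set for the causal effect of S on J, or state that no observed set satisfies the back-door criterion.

S→J: minimal back-door set {G}.

desc(S)\{S}={J}; candidates ⊆ {G,P,R}.
size 0: {}; under {} S still reaches {G,J,P,R} ∋ J.
{G}: S⊥J given {G} in G with S→· removed — back-door holds.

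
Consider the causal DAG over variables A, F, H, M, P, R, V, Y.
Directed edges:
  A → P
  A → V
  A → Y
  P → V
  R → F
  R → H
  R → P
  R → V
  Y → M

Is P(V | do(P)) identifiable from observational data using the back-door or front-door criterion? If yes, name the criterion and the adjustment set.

P(V|do(P)): backdoor, adjust for {A, R}.

desc(P)\{P}={V}; candidates ⊆ {A,F,H,M,R,Y}.
size 0: {}; under {} P still reaches {A,F,H,M,R,V,Y} ∋ V.
size 1: {A}, {F}, {H} …(+3); under {A} P still reaches {F,H,R,V} ∋ V.
{A,R}: P⊥V given {A,R} in G with P→· removed — back-door holds.
P(V|do(P)) = Σ_{A,R} P(V|P,A,R)·P(A,R).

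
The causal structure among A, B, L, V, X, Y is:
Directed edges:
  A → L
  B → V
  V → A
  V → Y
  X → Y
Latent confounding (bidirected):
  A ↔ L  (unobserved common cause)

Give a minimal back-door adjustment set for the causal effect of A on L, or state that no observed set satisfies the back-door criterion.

desc(A)\{A}={L}; candidates ⊆ {B,V,X,Y}.
A↔L: latent back-door arc(s) into A.
size 0: {}; under {} A still reaches {B,L,V,Y} ∋ L.
size 1: {B}, {V}, {X} …(+1); under {B} A still reaches {L,V,Y} ∋ L.
size 2: {B,V}, {B,X}, {B,Y} …(+3); under {B,V} A still reaches {L} ∋ L.
A↔L cannot be blocked by any observed set — no back-door set.

A→L: no observed back-door set.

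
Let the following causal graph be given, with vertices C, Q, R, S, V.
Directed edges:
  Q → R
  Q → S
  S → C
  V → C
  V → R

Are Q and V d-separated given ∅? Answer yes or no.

Bayes-Ball from Q | ∅ reaches {C,R,S}.
V ∉ reach(Q|∅) ⇒ Q ⊥ V | ∅.

Yes — Q ⊥ V | ∅.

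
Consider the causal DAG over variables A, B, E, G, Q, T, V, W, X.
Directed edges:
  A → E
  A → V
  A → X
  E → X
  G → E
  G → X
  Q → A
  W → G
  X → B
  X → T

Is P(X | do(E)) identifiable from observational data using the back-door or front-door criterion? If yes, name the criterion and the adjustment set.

P(X|do(E)): backdoor, adjust for {A, G}.

desc(E)\{E}={B,T,X}; candidates ⊆ {A,G,Q,V,W}.
size 0: {}; under {} E still reaches {A,B,G,Q,T,V,W,X} ∋ X.
size 1: {A}, {G}, {Q} …(+2); under {A} E still reaches {B,G,T,W,X} ∋ X.
{A,G}: E⊥X given {A,G} in G with E→· removed — back-door holds.
P(X|do(E)) = Σ_{A,G} P(X|E,A,G)·P(A,G).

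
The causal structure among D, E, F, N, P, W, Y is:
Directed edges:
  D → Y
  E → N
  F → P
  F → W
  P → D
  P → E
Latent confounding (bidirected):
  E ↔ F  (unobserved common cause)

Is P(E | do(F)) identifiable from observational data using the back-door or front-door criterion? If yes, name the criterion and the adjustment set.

P(E|do(F)): frontdoor, adjust for {P}.

desc(F)\{F}={D,E,N,P,W,Y}; candidates ⊆ {—}.
F↔E: latent back-door arc(s) into F.
size 0: {}; under {} F still reaches {E,N} ∋ E.
F↔E cannot be blocked by any observed set — no back-door set.
{P}: (i) intercepts every directed F→E path; (ii) no back-door F→{P}; (iii) {F} blocks every back-door {P}→E. Front-door holds.
P(E|do(F)) = Σ_{P} P(P|F) Σ_{F'} P(E|P,F')P(F').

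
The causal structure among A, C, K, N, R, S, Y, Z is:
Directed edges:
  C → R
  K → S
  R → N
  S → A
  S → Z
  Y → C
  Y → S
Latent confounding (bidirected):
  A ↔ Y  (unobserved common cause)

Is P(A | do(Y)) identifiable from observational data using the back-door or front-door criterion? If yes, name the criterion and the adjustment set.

desc(Y)\{Y}={A,C,N,R,S,Z}; candidates ⊆ {K}.
Y↔A: latent back-door arc(s) into Y.
size 0: {}; under {} Y still reaches {A} ∋ A.
size 1: {K}; under {K} Y still reaches {A} ∋ A.
Y↔A cannot be blocked by any observed set — no back-door set.
{S}: (i) intercepts every directed Y→A path; (ii) no back-door Y→{S}; (iii) {Y} blocks every back-door {S}→A. Front-door holds.
P(A|do(Y)) = Σ_{S} P(S|Y) Σ_{Y'} P(A|S,Y')P(Y').

P(A|do(Y)): frontdoor, adjust for {S}.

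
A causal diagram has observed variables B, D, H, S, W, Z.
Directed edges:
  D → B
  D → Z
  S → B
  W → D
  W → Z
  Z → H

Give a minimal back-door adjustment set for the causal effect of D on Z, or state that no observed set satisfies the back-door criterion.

desc(D)\{D}={B,H,Z}; candidates ⊆ {S,W}.
size 0: {}; under {} D still reaches {H,W,Z} ∋ Z.
{W}: D⊥Z given {W} in G with D→· removed — back-door holds.

D→Z: minimal back-door set {W}.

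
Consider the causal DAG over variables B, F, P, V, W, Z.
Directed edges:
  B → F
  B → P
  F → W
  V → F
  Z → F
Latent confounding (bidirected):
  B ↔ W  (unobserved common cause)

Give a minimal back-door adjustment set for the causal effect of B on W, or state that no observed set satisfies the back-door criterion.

B→W: no observed back-door set.

desc(B)\{B}={F,P,W}; candidates ⊆ {V,Z}.
B↔W: latent back-door arc(s) into B.
size 0: {}; under {} B still reaches {W} ∋ W.
size 1: {V}, {Z}; under {V} B still reaches {W} ∋ W.
size 2: {V,Z}; under {V,Z} B still reaches {W} ∋ W.
B↔W cannot be blocked by any observed set — no back-door set.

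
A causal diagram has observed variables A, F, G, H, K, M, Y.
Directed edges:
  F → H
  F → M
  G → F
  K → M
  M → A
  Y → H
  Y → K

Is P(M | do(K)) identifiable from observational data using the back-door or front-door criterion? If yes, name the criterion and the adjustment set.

desc(K)\{K}={A,M}; candidates ⊆ {F,G,H,Y}.
∅: K⊥M given ∅ in G with K→· removed — back-door holds.
P(M|do(K)) = P(M|K) — no adjustment needed.

P(M|do(K)): backdoor, adjust for ∅.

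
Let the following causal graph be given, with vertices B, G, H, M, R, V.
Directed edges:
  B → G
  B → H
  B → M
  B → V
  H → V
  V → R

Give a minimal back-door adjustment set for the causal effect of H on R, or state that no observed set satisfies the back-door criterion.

H→R: minimal back-door set {B}.

desc(H)\{H}={R,V}; candidates ⊆ {B,G,M}.
size 0: {}; under {} H still reaches {B,G,M,R,V} ∋ R.
{B}: H⊥R given {B} in G with H→· removed — back-door holds.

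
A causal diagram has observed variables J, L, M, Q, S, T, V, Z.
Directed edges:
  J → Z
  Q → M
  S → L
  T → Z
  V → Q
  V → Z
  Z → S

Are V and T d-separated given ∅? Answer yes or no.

Yes — V ⊥ T | ∅.

Bayes-Ball from V | ∅ reaches {L,M,Q,S,Z}.
T ∉ reach(V|∅) ⇒ V ⊥ T | ∅.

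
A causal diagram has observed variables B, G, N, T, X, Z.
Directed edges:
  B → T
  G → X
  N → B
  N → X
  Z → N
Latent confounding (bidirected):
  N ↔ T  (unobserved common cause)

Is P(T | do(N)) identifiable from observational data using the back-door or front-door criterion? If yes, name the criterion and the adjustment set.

desc(N)\{N}={B,T,X}; candidates ⊆ {G,Z}.
N↔T: latent back-door arc(s) into N.
size 0: {}; under {} N still reaches {T,Z} ∋ T.
size 1: {G}, {Z}; under {G} N still reaches {T,Z} ∋ T.
size 2: {G,Z}; under {G,Z} N still reaches {T} ∋ T.
N↔T cannot be blocked by any observed set — no back-door set.
{B}: (i) intercepts every directed N→T path; (ii) no back-door N→{B}; (iii) {N} blocks every back-door {B}→T. Front-door holds.
P(T|do(N)) = Σ_{B} P(B|N) Σ_{N'} P(T|B,N')P(N').

P(T|do(N)): frontdoor, adjust for {B}.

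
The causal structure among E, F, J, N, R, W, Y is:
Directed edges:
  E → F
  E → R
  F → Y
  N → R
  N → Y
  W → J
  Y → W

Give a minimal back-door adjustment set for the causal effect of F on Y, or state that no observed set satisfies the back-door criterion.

desc(F)\{F}={J,W,Y}; candidates ⊆ {E,N,R}.
∅: F⊥Y given ∅ in G with F→· removed — back-door holds.

F→Y: minimal back-door set ∅.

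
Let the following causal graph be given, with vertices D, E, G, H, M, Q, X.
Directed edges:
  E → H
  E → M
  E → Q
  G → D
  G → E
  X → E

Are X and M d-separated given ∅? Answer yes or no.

Bayes-Ball from X | ∅ reaches {E,H,M,Q}.
M ∈ reach(X|∅) ⇒ X ⊥̸ M | ∅.

No — X and M are d-connected given ∅.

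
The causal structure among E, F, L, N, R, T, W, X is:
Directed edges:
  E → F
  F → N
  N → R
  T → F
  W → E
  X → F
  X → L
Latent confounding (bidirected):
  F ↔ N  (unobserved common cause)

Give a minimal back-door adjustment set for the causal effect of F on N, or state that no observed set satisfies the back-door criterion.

desc(F)\{F}={N,R}; candidates ⊆ {E,L,T,W,X}.
F↔N: latent back-door arc(s) into F.
size 0: {}; under {} F still reaches {E,L,N,R,T,W,X} ∋ N.
size 1: {E}, {L}, {T} …(+2); under {E} F still reaches {L,N,R,T,X} ∋ N.
size 2: {E,L}, {E,T}, {E,W} …(+7); under {E,L} F still reaches {N,R,T,X} ∋ N.
F↔N cannot be blocked by any observed set — no back-door set.

F→N: no observed back-door set.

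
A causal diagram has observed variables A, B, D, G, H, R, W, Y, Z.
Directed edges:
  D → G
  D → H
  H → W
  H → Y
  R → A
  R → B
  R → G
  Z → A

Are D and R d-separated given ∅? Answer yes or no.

Bayes-Ball from D | ∅ reaches {G,H,W,Y}.
R ∉ reach(D|∅) ⇒ D ⊥ R | ∅.

Yes — D ⊥ R | ∅.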